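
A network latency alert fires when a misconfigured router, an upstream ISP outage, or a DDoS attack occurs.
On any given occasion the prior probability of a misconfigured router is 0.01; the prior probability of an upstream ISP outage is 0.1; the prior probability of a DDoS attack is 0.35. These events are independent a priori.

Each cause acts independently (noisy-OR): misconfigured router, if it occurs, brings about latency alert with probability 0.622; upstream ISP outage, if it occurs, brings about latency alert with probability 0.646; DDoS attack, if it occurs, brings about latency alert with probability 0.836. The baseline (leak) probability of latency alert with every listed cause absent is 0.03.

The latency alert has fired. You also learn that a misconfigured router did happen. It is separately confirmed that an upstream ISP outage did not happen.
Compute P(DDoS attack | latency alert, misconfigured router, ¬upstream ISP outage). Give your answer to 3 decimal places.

Under noisy-OR, P(latency alert | causes) = 1 − (1−0.03)·∏(1−qᵢ) over the active causes.
By total probability over both values of DDoS attack:
  P(latency alert | misconfigured router, ¬upstream ISP outage) = 0.63334*0.65 + 0.939868*0.35
        = 0.411671 + 0.328954 = 0.740625
Configurations with DDoS attack contribute 0.328954, so
  P(DDoS attack | latency alert, misconfigured router, ¬upstream ISP outage) = 0.328954 / 0.740625 ≈ 0.444

P(DDoS attack | latency alert, misconfigured router, ¬upstream ISP outage) ≈ 0.444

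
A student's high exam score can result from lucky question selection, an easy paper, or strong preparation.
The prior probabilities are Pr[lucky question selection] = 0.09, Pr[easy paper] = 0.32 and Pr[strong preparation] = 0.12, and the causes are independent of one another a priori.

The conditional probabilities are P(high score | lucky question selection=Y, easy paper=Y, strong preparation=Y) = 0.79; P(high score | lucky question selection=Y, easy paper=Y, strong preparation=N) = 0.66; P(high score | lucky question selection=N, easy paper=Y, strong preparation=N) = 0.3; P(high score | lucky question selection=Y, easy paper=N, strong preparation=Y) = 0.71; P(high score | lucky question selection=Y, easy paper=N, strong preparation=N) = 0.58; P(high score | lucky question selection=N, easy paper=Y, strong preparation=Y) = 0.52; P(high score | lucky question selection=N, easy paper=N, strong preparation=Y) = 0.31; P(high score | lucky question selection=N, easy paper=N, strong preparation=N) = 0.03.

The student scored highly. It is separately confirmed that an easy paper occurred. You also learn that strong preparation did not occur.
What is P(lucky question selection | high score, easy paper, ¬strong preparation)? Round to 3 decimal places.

P(high score | easy paper, ¬strong preparation) = 0.3*0.91 + 0.66*0.09 = 0.273000 + 0.059400 = 0.332400
Restricting to configurations with lucky question selection present: 0.66*0.09 = 0.059400.
Hence the posterior is 0.059400/0.332400 ≈ 0.179.

P(lucky question selection | high score, easy paper, ¬strong preparation) ≈ 0.179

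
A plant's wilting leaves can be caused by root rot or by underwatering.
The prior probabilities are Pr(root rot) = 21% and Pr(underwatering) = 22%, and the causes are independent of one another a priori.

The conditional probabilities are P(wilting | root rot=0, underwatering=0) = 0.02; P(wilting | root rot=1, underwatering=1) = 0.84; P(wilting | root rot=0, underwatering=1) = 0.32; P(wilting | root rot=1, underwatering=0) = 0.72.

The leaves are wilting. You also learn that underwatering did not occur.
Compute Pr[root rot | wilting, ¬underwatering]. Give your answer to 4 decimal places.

For the numerator, keep only root rot=true terms: 0.72*0.21 = 0.151200
Denominator P(wilting | ¬underwatering): 0.02*0.79 + 0.72*0.21 = 0.167000
P(root rot | wilting, ¬underwatering) = 0.151200/0.167000 ≈ 0.9054

Pr[root rot | wilting, ¬underwatering] ≈ 0.9054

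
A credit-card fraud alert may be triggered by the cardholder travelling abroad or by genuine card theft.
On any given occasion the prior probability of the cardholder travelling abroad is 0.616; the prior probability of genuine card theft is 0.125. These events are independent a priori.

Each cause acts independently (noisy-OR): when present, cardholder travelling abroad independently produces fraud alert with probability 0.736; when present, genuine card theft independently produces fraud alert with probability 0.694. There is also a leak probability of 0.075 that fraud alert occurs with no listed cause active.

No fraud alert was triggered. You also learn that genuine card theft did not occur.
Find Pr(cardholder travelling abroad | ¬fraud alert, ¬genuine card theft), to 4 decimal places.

Under noisy-OR, P(fraud alert | causes) = 1 − (1−0.075)·∏(1−qᵢ) over the active causes.
For the numerator, keep only cardholder travelling abroad=true terms: 0.2442·0.616 = 0.150427
The normalizing constant is 0.925·0.384 + 0.2442·0.616 = 0.505627
Posterior = 0.150427 / 0.505627 ≈ 0.2975

Pr(cardholder travelling abroad | ¬fraud alert, ¬genuine card theft) ≈ 0.2975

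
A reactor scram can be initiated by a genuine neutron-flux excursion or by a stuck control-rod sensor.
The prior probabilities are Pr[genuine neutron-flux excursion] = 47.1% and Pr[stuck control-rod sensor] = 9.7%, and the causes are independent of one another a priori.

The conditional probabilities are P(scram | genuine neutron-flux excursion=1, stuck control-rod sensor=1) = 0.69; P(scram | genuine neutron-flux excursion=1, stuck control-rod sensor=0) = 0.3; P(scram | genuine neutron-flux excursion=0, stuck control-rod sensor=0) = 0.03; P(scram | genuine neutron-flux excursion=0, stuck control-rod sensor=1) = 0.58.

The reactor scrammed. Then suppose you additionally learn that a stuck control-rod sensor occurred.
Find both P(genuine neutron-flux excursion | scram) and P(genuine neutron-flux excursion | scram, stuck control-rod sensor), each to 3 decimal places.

Weight on genuine neutron-flux excursion=true, given the evidence: 0.127594 + 0.031524 = 0.159118
The normalizing constant is 0.03*0.529*0.903 + 0.58*0.529*0.097 + 0.3*0.471*0.903 + 0.69*0.471*0.097 = 0.203211
P(genuine neutron-flux excursion | scram) = 0.159118/0.203211 ≈ 0.783

Now condition on the additional information:
P(scram | stuck control-rod sensor) = 0.58*0.529 + 0.69*0.471 = 0.306820 + 0.324990 = 0.631810
The genuine neutron-flux excursion-present share is 0.69*0.471 = 0.324990.
Hence the posterior is 0.324990/0.631810 ≈ 0.514.
This is intercausal reasoning (explaining away): once stuck control-rod sensor accounts for the scram, genuine neutron-flux excursion becomes less likely.

P(genuine neutron-flux excursion | scram) ≈ 0.783; P(genuine neutron-flux excursion | scram, stuck control-rod sensor) ≈ 0.514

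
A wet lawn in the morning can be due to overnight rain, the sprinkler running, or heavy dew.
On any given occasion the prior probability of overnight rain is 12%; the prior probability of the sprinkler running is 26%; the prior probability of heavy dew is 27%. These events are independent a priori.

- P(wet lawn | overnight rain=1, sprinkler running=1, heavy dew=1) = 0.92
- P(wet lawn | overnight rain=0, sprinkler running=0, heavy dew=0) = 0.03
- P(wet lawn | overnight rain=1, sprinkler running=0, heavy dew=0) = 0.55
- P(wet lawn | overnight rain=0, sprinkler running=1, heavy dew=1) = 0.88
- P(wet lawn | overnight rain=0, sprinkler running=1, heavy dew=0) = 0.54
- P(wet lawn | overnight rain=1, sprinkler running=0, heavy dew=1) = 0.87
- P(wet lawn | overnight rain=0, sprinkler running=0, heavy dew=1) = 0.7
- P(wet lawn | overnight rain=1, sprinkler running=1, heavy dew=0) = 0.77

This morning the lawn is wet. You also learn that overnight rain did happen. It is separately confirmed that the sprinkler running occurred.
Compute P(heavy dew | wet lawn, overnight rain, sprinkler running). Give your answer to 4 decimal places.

Numerator (weight on configurations with heavy dew): 0.92×0.27 = 0.248400
The normalizing constant is 0.77×0.73 + 0.92×0.27 = 0.810500
Posterior = 0.248400 / 0.810500 ≈ 0.3065

P(heavy dew | wet lawn, overnight rain, sprinkler running) ≈ 0.3065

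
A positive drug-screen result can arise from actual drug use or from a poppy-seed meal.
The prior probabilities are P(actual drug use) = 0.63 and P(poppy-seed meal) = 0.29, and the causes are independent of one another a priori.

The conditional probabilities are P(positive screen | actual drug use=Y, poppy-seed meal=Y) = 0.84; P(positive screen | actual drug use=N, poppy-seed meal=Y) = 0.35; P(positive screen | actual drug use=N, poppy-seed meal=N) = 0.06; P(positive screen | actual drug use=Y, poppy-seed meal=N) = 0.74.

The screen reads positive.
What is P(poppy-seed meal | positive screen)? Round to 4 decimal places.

P(positive screen) = 0.06*0.37*0.71 + 0.35*0.37*0.29 + 0.74*0.63*0.71 + 0.84*0.63*0.29 = 0.015762 + 0.037555 + 0.331002 + 0.153468 = 0.537787
The poppy-seed meal-present share is 0.037555 + 0.153468 = 0.191023.
Hence the posterior is 0.191023/0.537787 ≈ 0.3552.

P(poppy-seed meal | positive screen) ≈ 0.3552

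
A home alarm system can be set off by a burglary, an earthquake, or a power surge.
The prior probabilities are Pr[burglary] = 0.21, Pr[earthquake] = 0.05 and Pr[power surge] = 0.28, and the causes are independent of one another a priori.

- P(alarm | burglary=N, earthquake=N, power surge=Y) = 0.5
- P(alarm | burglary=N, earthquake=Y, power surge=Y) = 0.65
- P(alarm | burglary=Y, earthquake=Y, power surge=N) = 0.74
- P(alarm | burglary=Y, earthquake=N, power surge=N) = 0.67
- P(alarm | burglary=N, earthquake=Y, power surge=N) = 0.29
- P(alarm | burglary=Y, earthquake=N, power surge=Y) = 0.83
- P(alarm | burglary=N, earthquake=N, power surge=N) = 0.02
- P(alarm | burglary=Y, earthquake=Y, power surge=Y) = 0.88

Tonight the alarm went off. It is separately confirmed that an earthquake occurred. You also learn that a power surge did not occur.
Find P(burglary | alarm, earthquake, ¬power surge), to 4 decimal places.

For the numerator, keep only burglary=true terms: 0.74×0.21 = 0.155400
Denominator P(alarm | earthquake, ¬power surge): 0.29×0.79 + 0.74×0.21 = 0.384500
P(burglary | alarm, earthquake, ¬power surge) = 0.155400/0.384500 ≈ 0.4042

P(burglary | alarm, earthquake, ¬power surge) ≈ 0.4042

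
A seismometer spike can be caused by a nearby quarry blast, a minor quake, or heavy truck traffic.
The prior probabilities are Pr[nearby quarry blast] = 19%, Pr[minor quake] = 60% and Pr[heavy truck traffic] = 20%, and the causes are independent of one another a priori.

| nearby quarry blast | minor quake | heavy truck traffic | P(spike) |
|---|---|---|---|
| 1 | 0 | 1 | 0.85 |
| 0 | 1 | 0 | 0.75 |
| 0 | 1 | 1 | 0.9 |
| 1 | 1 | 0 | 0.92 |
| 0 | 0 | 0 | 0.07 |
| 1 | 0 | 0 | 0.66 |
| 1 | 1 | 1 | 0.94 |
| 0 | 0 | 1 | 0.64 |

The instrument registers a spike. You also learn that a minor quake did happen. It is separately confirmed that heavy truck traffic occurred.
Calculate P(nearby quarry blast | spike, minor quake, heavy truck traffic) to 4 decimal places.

P(nearby quarry blast | spike, minor quake, heavy truck traffic) ≈ 0.1968

Enumerate both values of nearby quarry blast and weight by the priors:
  P(spike | minor quake, heavy truck traffic) = 0.9×0.81 + 0.94×0.19
        = 0.729000 + 0.178600 = 0.907600
Keeping only the nearby quarry blast-present terms gives 0.178600, so
  P(nearby quarry blast | spike, minor quake, heavy truck traffic) = 0.178600 / 0.907600 ≈ 0.1968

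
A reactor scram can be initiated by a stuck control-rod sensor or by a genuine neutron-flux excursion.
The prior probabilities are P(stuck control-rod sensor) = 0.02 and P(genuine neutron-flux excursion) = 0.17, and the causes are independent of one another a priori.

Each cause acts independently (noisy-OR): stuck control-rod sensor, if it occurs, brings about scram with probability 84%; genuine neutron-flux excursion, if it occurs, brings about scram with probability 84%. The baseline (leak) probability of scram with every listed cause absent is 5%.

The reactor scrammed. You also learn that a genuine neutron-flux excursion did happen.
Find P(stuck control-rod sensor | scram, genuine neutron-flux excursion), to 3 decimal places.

Under noisy-OR, P(scram | causes) = 1 − (1−0.05)·∏(1−qᵢ) over the active causes.
Weight on stuck control-rod sensor=true, given the evidence: 0.97568*0.02 = 0.019514
Normalizer over all consistent configurations: 0.848*0.98 + 0.97568*0.02 = 0.850554
Posterior = 0.019514 / 0.850554 ≈ 0.023

P(stuck control-rod sensor | scram, genuine neutron-flux excursion) ≈ 0.023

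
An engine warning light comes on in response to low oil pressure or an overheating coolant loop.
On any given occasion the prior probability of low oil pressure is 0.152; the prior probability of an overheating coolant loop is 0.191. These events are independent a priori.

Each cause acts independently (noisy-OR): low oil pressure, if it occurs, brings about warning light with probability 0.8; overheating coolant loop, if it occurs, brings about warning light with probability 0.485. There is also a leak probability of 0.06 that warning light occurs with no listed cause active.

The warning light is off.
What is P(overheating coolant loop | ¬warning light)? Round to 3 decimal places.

Under noisy-OR, P(warning light | causes) = 1 − (1−0.06)·∏(1−qᵢ) over the active causes.
P(¬warning light) = 0.94*0.848*0.809 + 0.4841*0.848*0.191 + 0.188*0.152*0.809 + 0.09682*0.152*0.191 = 0.644870 + 0.078409 + 0.023118 + 0.002811 = 0.749208
Restricting to configurations with overheating coolant loop present: 0.078409 + 0.002811 = 0.081220.
Hence the posterior is 0.081220/0.749208 ≈ 0.108.

P(overheating coolant loop | ¬warning light) ≈ 0.108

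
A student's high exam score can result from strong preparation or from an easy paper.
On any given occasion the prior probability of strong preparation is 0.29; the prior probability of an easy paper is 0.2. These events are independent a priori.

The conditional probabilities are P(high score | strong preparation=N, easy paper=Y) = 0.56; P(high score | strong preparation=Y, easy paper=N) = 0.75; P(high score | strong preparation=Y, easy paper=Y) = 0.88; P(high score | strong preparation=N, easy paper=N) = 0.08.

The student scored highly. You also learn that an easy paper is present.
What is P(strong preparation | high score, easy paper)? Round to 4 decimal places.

P(strong preparation | high score, easy paper) ≈ 0.3909

P(high score | easy paper) = 0.56·0.71 + 0.88·0.29 = 0.397600 + 0.255200 = 0.652800
Restricting to configurations with strong preparation present: 0.88·0.29 = 0.255200.
So P(strong preparation | high score, easy paper) = 0.255200/0.652800 ≈ 0.3909.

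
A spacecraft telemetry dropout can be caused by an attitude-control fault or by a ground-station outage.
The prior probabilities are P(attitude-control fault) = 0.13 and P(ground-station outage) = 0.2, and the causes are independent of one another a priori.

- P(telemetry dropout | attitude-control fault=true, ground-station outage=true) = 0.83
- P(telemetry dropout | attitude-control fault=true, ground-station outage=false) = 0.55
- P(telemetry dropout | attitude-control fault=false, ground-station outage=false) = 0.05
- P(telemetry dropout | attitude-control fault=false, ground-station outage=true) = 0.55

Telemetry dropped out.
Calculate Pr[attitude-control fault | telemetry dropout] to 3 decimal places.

Pr[attitude-control fault | telemetry dropout] ≈ 0.376

P(telemetry dropout) = 0.05×0.87×0.8 + 0.55×0.87×0.2 + 0.55×0.13×0.8 + 0.83×0.13×0.2 = 0.034800 + 0.095700 + 0.057200 + 0.021580 = 0.209280
The attitude-control fault-present share is 0.057200 + 0.021580 = 0.078780.
So P(attitude-control fault | telemetry dropout) = 0.078780/0.209280 ≈ 0.376.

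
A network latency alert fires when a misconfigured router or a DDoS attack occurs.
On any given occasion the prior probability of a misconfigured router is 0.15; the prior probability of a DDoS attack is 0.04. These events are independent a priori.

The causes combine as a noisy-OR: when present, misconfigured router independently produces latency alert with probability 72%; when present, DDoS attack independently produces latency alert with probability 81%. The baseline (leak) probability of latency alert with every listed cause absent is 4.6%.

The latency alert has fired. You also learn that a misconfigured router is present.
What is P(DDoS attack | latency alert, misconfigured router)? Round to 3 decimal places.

Under noisy-OR, P(latency alert | causes) = 1 − (1−0.046)·∏(1−qᵢ) over the active causes.
P(latency alert | misconfigured router) = 0.73288*0.96 + 0.949247*0.04 = 0.703565 + 0.037970 = 0.741535
Of this, 0.037970 comes from 0.949247*0.04 (the DDoS attack=true cases).
Hence the posterior is 0.037970/0.741535 ≈ 0.051.

P(DDoS attack | latency alert, misconfigured router) ≈ 0.051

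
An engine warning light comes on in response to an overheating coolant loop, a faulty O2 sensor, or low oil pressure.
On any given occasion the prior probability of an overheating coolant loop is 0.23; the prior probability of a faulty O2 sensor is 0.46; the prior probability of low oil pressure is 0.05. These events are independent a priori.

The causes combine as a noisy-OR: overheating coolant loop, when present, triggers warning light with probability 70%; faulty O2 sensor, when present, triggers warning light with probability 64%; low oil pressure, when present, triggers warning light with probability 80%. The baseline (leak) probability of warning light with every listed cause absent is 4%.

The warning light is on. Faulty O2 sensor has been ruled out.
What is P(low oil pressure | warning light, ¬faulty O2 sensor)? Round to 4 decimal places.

P(low oil pressure | warning light, ¬faulty O2 sensor) ≈ 0.1850

Under noisy-OR, P(warning light | causes) = 1 − (1−0.04)·∏(1−qᵢ) over the active causes.
Numerator (weight on configurations with low oil pressure): 0.031108 + 0.010838 = 0.041946
Denominator P(warning light | ¬faulty O2 sensor): 0.04×0.77×0.95 + 0.808×0.77×0.05 + 0.712×0.23×0.95 + 0.9424×0.23×0.05 = 0.226778
P(low oil pressure | warning light, ¬faulty O2 sensor) = 0.041946/0.226778 ≈ 0.1850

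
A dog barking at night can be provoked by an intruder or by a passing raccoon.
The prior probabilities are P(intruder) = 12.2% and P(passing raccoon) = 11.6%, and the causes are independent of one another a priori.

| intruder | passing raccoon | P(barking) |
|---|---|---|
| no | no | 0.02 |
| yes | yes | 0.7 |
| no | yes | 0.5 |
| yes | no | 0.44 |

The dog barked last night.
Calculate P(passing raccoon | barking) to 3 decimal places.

P(passing raccoon | barking) ≈ 0.491

By total probability over the 4 (intruder, passing raccoon) configurations:
  P(barking) = 0.02*0.878*0.884 + 0.5*0.878*0.116 + 0.44*0.122*0.884 + 0.7*0.122*0.116
        = 0.015523 + 0.050924 + 0.047453 + 0.009906 = 0.123806
Configurations with passing raccoon contribute 0.060830, so
  P(passing raccoon | barking) = 0.060830 / 0.123806 ≈ 0.491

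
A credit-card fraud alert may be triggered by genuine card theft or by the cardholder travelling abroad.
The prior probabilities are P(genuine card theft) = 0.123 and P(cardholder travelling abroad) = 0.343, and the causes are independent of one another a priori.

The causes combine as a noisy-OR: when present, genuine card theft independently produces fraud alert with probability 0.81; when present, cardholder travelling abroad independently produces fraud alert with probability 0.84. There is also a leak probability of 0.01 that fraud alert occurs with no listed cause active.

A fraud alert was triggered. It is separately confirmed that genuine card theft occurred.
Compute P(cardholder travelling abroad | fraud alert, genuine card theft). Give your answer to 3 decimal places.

P(cardholder travelling abroad | fraud alert, genuine card theft) ≈ 0.384

Under noisy-OR, P(fraud alert | causes) = 1 − (1−0.01)·∏(1−qᵢ) over the active causes.
P(fraud alert | genuine card theft) = 0.8119*0.657 + 0.969904*0.343 = 0.533418 + 0.332677 = 0.866095
Of this, 0.332677 comes from 0.969904*0.343 (the cardholder travelling abroad=true cases).
So P(cardholder travelling abroad | fraud alert, genuine card theft) = 0.332677/0.866095 ≈ 0.384.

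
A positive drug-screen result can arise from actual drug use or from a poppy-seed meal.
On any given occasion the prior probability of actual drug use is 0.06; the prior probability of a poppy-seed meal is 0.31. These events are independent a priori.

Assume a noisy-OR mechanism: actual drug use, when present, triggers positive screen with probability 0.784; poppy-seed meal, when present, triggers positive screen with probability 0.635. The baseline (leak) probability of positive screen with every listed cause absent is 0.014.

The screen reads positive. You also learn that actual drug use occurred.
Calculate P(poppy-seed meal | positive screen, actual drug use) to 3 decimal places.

P(poppy-seed meal | positive screen, actual drug use) ≈ 0.345

Under noisy-OR, P(positive screen | causes) = 1 − (1−0.014)·∏(1−qᵢ) over the active causes.
By total probability over both values of poppy-seed meal:
  P(positive screen | actual drug use) = 0.787024×0.69 + 0.922264×0.31
        = 0.543047 + 0.285902 = 0.828949
The terms with poppy-seed meal present sum to 0.285902, so
  P(poppy-seed meal | positive screen, actual drug use) = 0.285902 / 0.828949 ≈ 0.345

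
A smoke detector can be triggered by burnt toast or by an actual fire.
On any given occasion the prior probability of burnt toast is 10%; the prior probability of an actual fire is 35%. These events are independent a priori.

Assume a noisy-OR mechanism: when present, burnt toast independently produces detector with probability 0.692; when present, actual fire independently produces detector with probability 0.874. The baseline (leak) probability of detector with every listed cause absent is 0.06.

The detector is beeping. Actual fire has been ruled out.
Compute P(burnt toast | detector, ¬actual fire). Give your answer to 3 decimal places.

Under noisy-OR, P(detector | causes) = 1 − (1−0.06)·∏(1−qᵢ) over the active causes.
For the numerator, keep only burnt toast=true terms: 0.71048*0.1 = 0.071048
The normalizing constant is 0.06*0.9 + 0.71048*0.1 = 0.125048
P(burnt toast | detector, ¬actual fire) = 0.071048/0.125048 ≈ 0.568

P(burnt toast | detector, ¬actual fire) ≈ 0.568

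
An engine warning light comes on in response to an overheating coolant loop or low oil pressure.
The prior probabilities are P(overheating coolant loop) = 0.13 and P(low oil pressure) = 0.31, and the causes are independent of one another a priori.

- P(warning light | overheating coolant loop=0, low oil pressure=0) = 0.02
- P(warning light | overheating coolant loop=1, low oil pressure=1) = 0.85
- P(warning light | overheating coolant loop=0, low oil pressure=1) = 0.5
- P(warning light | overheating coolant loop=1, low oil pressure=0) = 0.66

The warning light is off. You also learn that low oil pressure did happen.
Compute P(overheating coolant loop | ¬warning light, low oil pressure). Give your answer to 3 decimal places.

P(overheating coolant loop | ¬warning light, low oil pressure) ≈ 0.043

Enumerate both values of overheating coolant loop and weight by the priors:
  P(¬warning light | low oil pressure) = 0.5*0.87 + 0.15*0.13
        = 0.435000 + 0.019500 = 0.454500
The terms with overheating coolant loop present sum to 0.019500, so
  P(overheating coolant loop | ¬warning light, low oil pressure) = 0.019500 / 0.454500 ≈ 0.043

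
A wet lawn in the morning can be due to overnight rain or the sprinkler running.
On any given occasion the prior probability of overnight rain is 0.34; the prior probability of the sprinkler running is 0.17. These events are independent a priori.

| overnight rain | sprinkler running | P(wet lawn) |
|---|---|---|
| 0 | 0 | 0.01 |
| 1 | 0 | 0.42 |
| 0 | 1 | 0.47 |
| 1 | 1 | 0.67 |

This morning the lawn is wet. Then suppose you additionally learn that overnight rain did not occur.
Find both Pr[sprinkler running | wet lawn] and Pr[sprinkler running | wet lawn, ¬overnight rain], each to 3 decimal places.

Pr[sprinkler running | wet lawn] ≈ 0.424; Pr[sprinkler running | wet lawn, ¬overnight rain] ≈ 0.906

For the numerator, keep only sprinkler running=true terms: 0.052734 + 0.038726 = 0.091460
The normalizing constant is 0.01·0.66·0.83 + 0.47·0.66·0.17 + 0.42·0.34·0.83 + 0.67·0.34·0.17 = 0.215462
Posterior = 0.091460 / 0.215462 ≈ 0.424

Now also conditioning on overnight rain≠true:
For the numerator, keep only sprinkler running=true terms: 0.47×0.17 = 0.079900
Normalizer over all consistent configurations: 0.01×0.83 + 0.47×0.17 = 0.088200
Posterior = 0.079900 / 0.088200 ≈ 0.906
Ruling out overnight rain raises the posterior on sprinkler running — the flip side of explaining away.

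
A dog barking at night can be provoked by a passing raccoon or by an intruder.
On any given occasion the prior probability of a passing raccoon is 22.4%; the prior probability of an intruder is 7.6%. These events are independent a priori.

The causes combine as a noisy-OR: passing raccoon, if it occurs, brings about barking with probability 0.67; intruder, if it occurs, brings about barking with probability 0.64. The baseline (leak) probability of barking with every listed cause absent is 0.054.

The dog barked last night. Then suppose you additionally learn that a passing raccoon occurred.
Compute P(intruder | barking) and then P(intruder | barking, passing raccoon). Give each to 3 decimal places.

Under noisy-OR, P(barking | causes) = 1 − (1−0.054)·∏(1−qᵢ) over the active causes.
For the numerator, keep only intruder=true terms: 0.038891 + 0.015111 = 0.054002
Denominator P(barking): 0.054·0.776·0.924 + 0.65944·0.776·0.076 + 0.68782·0.224·0.924 + 0.887615·0.224·0.076 = 0.235083
Posterior = 0.054002 / 0.235083 ≈ 0.230

Now also conditioning on passing raccoon=true:
By total probability over both values of intruder:
  P(barking | passing raccoon) = 0.68782*0.924 + 0.887615*0.076
        = 0.635546 + 0.067459 = 0.703005
The terms with intruder present sum to 0.067459, so
  P(intruder | barking, passing raccoon) = 0.067459 / 0.703005 ≈ 0.096

P(intruder | barking) ≈ 0.230; P(intruder | barking, passing raccoon) ≈ 0.096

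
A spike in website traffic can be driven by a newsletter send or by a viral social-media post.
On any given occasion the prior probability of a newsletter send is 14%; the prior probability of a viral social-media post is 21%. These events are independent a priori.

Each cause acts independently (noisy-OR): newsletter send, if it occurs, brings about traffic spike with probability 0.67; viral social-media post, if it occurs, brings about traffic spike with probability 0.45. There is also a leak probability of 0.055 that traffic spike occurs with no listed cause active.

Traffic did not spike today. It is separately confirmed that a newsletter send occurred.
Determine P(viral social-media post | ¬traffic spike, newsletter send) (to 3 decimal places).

Under noisy-OR, P(traffic spike | causes) = 1 − (1−0.055)·∏(1−qᵢ) over the active causes.
By total probability over both values of viral social-media post:
  P(¬traffic spike | newsletter send) = 0.31185*0.79 + 0.171517*0.21
        = 0.246362 + 0.036019 = 0.282381
Keeping only the viral social-media post-present terms gives 0.036019, so
  P(viral social-media post | ¬traffic spike, newsletter send) = 0.036019 / 0.282381 ≈ 0.128

P(viral social-media post | ¬traffic spike, newsletter send) ≈ 0.128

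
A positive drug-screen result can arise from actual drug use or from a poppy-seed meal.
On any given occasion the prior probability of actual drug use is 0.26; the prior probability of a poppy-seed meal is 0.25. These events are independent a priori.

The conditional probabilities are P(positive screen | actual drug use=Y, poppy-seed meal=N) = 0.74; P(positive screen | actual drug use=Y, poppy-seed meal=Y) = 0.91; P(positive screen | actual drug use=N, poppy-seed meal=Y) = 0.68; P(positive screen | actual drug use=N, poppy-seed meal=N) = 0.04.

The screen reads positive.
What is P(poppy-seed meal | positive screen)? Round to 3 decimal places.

P(poppy-seed meal | positive screen) ≈ 0.526

Sum P(positive screen|·) weighted by the priors over the 4 (actual drug use, poppy-seed meal) configurations:
  P(positive screen) = 0.04×0.74×0.75 + 0.68×0.74×0.25 + 0.74×0.26×0.75 + 0.91×0.26×0.25
        = 0.022200 + 0.125800 + 0.144300 + 0.059150 = 0.351450
Keeping only the poppy-seed meal-present terms gives 0.184950, so
  P(poppy-seed meal | positive screen) = 0.184950 / 0.351450 ≈ 0.526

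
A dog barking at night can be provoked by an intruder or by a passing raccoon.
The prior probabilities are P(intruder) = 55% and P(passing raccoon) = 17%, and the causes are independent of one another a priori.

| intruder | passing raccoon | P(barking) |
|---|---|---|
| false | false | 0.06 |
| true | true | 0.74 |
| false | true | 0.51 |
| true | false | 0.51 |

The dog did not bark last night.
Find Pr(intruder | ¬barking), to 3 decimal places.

P(¬barking) = 0.94×0.45×0.83 + 0.49×0.45×0.17 + 0.49×0.55×0.83 + 0.26×0.55×0.17 = 0.351090 + 0.037485 + 0.223685 + 0.024310 = 0.636570
The intruder-present share is 0.223685 + 0.024310 = 0.247995.
P(intruder | ¬barking) = 0.247995 / 0.636570 ≈ 0.390

Pr(intruder | ¬barking) ≈ 0.390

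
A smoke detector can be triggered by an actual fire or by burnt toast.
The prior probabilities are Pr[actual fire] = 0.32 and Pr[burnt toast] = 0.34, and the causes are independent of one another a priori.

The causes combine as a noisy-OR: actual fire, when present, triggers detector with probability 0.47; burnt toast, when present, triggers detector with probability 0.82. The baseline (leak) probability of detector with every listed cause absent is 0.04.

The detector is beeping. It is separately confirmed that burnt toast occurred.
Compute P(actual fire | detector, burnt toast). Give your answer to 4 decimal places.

Under noisy-OR, P(detector | causes) = 1 − (1−0.04)·∏(1−qᵢ) over the active causes.
For the numerator, keep only actual fire=true terms: 0.908416×0.32 = 0.290693
Normalizer over all consistent configurations: 0.8272×0.68 + 0.908416×0.32 = 0.853189
Posterior = 0.290693 / 0.853189 ≈ 0.3407

P(actual fire | detector, burnt toast) ≈ 0.3407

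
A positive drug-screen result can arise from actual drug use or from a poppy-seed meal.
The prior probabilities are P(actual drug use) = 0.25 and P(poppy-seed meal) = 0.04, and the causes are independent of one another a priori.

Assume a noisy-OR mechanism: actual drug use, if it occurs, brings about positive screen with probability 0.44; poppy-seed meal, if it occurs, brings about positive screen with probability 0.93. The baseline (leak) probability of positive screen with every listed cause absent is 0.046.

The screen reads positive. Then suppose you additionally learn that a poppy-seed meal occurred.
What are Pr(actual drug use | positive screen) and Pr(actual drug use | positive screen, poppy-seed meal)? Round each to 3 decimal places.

Pr(actual drug use | positive screen) ≈ 0.665; Pr(actual drug use | positive screen, poppy-seed meal) ≈ 0.256

Under noisy-OR, P(positive screen | causes) = 1 − (1−0.046)·∏(1−qᵢ) over the active causes.
Sum P(positive screen|·) weighted by the priors over the 4 (actual drug use, poppy-seed meal) configurations:
  P(positive screen) = 0.046*0.75*0.96 + 0.93322*0.75*0.04 + 0.46576*0.25*0.96 + 0.962603*0.25*0.04
        = 0.033120 + 0.027997 + 0.111782 + 0.009626 = 0.182525
Keeping only the actual drug use-present terms gives 0.121408, so
  P(actual drug use | positive screen) = 0.121408 / 0.182525 ≈ 0.665

With the extra evidence:
Sum P(positive screen|·) weighted by the priors over both values of actual drug use:
  P(positive screen | poppy-seed meal) = 0.93322×0.75 + 0.962603×0.25
        = 0.699915 + 0.240651 = 0.940566
Keeping only the actual drug use-present terms gives 0.240651, so
  P(actual drug use | positive screen, poppy-seed meal) = 0.240651 / 0.940566 ≈ 0.256
Conditioning on poppy-seed meal lowers the posterior on actual drug use: the classic explaining-away effect in a common-effect structure.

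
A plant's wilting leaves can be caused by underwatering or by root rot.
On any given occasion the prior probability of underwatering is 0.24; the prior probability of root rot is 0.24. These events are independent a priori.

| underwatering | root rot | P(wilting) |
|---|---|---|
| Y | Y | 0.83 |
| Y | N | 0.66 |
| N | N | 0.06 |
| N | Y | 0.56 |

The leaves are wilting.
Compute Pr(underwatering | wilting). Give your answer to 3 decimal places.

Enumerate the 4 (underwatering, root rot) configurations and weight by the priors:
  P(wilting) = 0.06×0.76×0.76 + 0.56×0.76×0.24 + 0.66×0.24×0.76 + 0.83×0.24×0.24
        = 0.034656 + 0.102144 + 0.120384 + 0.047808 = 0.304992
The terms with underwatering present sum to 0.168192, so
  P(underwatering | wilting) = 0.168192 / 0.304992 ≈ 0.551

Pr(underwatering | wilting) ≈ 0.551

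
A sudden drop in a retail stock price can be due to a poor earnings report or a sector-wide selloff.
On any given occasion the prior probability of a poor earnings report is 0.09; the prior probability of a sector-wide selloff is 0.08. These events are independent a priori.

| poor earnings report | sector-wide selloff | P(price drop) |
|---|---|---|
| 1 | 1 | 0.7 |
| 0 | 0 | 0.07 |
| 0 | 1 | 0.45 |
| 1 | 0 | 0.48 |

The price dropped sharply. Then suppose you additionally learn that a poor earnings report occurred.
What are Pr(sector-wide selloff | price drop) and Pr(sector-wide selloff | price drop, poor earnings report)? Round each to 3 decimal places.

P(price drop) = 0.07×0.91×0.92 + 0.45×0.91×0.08 + 0.48×0.09×0.92 + 0.7×0.09×0.08 = 0.058604 + 0.032760 + 0.039744 + 0.005040 = 0.136148
The sector-wide selloff-present share is 0.032760 + 0.005040 = 0.037800.
P(sector-wide selloff | price drop) = 0.037800 / 0.136148 ≈ 0.278

Now also conditioning on poor earnings report=true:
Weight on sector-wide selloff=true, given the evidence: 0.7*0.08 = 0.056000
The normalizing constant is 0.48*0.92 + 0.7*0.08 = 0.497600
Posterior = 0.056000 / 0.497600 ≈ 0.113
— poor earnings report explains away the evidence for sector-wide selloff.

Pr(sector-wide selloff | price drop) ≈ 0.278; Pr(sector-wide selloff | price drop, poor earnings report) ≈ 0.113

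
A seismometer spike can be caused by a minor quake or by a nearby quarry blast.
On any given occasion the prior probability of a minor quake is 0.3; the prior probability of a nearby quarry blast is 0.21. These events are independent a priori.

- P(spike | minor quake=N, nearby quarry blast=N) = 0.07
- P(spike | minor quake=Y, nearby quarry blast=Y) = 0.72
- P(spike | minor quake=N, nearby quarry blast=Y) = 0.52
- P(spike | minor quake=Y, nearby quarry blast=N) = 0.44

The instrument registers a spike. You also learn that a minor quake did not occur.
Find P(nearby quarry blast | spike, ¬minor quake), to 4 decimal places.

P(nearby quarry blast | spike, ¬minor quake) ≈ 0.6638

By total probability over both values of nearby quarry blast:
  P(spike | ¬minor quake) = 0.07·0.79 + 0.52·0.21
        = 0.055300 + 0.109200 = 0.164500
Configurations with nearby quarry blast contribute 0.109200, so
  P(nearby quarry blast | spike, ¬minor quake) = 0.109200 / 0.164500 ≈ 0.6638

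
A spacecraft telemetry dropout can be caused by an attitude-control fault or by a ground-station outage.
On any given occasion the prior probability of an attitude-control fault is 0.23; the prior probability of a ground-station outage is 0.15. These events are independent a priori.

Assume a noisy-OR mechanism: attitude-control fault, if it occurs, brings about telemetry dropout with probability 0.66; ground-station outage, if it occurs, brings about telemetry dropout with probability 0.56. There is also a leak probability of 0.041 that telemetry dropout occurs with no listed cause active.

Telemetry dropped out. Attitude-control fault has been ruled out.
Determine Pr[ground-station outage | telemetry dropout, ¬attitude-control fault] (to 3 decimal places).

Under noisy-OR, P(telemetry dropout | causes) = 1 − (1−0.041)·∏(1−qᵢ) over the active causes.
P(telemetry dropout | ¬attitude-control fault) = 0.041·0.85 + 0.57804·0.15 = 0.034850 + 0.086706 = 0.121556
Restricting to configurations with ground-station outage present: 0.57804·0.15 = 0.086706.
Hence the posterior is 0.086706/0.121556 ≈ 0.713.

Pr[ground-station outage | telemetry dropout, ¬attitude-control fault] ≈ 0.713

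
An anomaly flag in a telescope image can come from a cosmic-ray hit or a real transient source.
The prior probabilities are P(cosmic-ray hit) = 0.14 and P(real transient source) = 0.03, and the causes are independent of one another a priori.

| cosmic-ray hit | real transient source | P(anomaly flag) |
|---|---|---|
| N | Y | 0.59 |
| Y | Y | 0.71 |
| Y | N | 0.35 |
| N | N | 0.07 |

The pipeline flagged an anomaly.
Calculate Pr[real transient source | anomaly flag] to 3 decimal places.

P(anomaly flag) = 0.07×0.86×0.97 + 0.59×0.86×0.03 + 0.35×0.14×0.97 + 0.71×0.14×0.03 = 0.058394 + 0.015222 + 0.047530 + 0.002982 = 0.124128
Of this, 0.018204 comes from 0.015222 + 0.002982 (the real transient source=true cases).
Hence the posterior is 0.018204/0.124128 ≈ 0.147.

Pr[real transient source | anomaly flag] ≈ 0.147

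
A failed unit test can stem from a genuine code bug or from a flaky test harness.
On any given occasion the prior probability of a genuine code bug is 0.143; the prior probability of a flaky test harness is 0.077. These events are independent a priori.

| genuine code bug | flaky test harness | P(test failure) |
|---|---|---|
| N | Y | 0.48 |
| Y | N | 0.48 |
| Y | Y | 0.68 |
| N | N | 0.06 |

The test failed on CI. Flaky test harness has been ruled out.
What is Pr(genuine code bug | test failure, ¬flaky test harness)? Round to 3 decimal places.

Pr(genuine code bug | test failure, ¬flaky test harness) ≈ 0.572

For the numerator, keep only genuine code bug=true terms: 0.48*0.143 = 0.068640
Denominator P(test failure | ¬flaky test harness): 0.06*0.857 + 0.48*0.143 = 0.120060
P(genuine code bug | test failure, ¬flaky test harness) = 0.068640/0.120060 ≈ 0.572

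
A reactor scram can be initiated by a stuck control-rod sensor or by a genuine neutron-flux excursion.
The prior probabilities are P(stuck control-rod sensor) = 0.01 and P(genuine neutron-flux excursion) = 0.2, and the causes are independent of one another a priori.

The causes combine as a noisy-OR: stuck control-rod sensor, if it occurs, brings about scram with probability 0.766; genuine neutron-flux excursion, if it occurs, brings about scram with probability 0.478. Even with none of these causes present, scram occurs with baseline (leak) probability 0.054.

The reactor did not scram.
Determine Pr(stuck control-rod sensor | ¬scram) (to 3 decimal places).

Pr(stuck control-rod sensor | ¬scram) ≈ 0.002

Under noisy-OR, P(scram | causes) = 1 − (1−0.054)·∏(1−qᵢ) over the active causes.
For the numerator, keep only stuck control-rod sensor=true terms: 0.001771 + 0.000231 = 0.002002
Normalizer over all consistent configurations: 0.946*0.99*0.8 + 0.493812*0.99*0.2 + 0.221364*0.01*0.8 + 0.115552*0.01*0.2 = 0.849009
P(stuck control-rod sensor | ¬scram) = 0.002002/0.849009 ≈ 0.002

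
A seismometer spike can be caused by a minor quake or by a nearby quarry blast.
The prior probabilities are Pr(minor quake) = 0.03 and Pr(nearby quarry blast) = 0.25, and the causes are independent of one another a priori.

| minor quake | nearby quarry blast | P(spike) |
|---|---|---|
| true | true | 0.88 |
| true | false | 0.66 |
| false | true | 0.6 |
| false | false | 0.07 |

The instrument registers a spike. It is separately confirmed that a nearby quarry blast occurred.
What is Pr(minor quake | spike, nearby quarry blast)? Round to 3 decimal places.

Pr(minor quake | spike, nearby quarry blast) ≈ 0.043

P(spike | nearby quarry blast) = 0.6*0.97 + 0.88*0.03 = 0.582000 + 0.026400 = 0.608400
Of this, 0.026400 comes from 0.88*0.03 (the minor quake=true cases).
So P(minor quake | spike, nearby quarry blast) = 0.026400/0.608400 ≈ 0.043.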